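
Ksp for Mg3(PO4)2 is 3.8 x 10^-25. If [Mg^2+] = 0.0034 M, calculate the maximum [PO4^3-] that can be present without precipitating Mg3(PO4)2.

3.1e-9 M

Mg3(PO4)2(s) <=> 3 Mg^2+ + 2 PO4^3-
Ksp = [Mg^2+]^3[PO4^3-]^2
Precipitation begins when Q = Ksp. With [Mg^2+] = 0.0034 M:
3.8 x 10^-25 = (0.0034)^3 × [PO4^3-]^2
[PO4^3-] = (3.8 x 10^-25 / 3.93 x 10^-8)^(1/2) = 3.1 × 10^-9 M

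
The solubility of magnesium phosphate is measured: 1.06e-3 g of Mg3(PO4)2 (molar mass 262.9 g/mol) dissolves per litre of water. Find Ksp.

Ksp = 1.15e-25

Molar solubility s = (1.06 x 10^-3 g/L) / (262.9 g/mol) = 4.032 x 10^-6 M.
Mg3(PO4)2(s) <=> 3 Mg^2+ + 2 PO4^3-
If s mol/L of Mg3(PO4)2 dissolves, [Mg^2+] = 3s and [PO4^3-] = 2s.
Ksp = [Mg^2+]^3[PO4^3-]^2
So Ksp = (3s)^3 × (2s)^2 = 108s^5
With s = 4.032 × 10^-6: Ksp = 1.15 × 10^-25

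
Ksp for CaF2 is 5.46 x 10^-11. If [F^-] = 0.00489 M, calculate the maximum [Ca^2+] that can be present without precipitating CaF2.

[Ca^2+] ≈ 2.28 x 10^-6 M

CaF2(s) <=> Ca^2+(aq) + 2 F^-(aq)
Ksp = [Ca^2+][F^-]^2
Precipitation begins when Q = Ksp. With [F^-] = 0.00489 M:
5.46 x 10^-11 = (0.00489)^2 × [Ca^2+]
[Ca^2+] = (5.46 x 10^-11 / 2.391 × 10^-5) = 2.28 × 10^-6 M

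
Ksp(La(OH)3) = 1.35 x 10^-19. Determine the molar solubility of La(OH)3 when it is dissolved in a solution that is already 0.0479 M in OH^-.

La(OH)3(s) <=> La^3+ + 3 OH^-
Ksp = [La^3+][OH^-]^3
Let s = moles of La(OH)3 that dissolve per litre. [La^3+] = s, [OH^-] = 0.0479 + 3s ≈ 0.0479 (Ksp is small, so little additional dissolves).
Ksp ≈ s × (0.0479)^3
s = 1.23 x 10^-15 M
Check: 3s = 3.7 x 10^-15 ≪ 0.0479, so the approximation is valid.

s = 1.23 x 10^-15 M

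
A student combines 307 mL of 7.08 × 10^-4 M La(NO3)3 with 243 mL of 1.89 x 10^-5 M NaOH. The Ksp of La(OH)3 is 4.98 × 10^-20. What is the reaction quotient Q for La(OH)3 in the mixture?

2.30e-19

Total volume = 307 + 243 = 550 mL.
[La^3+] = 7.08 × 10^-4 × (307/550) = 3.952 x 10^-4 M
[OH^-] = 1.89 x 10^-5 × (243/550) = 8.350 × 10^-6 M
La(OH)3(s) ⇌ La^3+ + 3 OH^-, so Q = [La^3+][OH^-]^3
Q = (3.952 x 10^-4)(8.350 × 10^-6)^3 = 2.30 x 10^-19
Q > Ksp, so La(OH)3 will precipitate.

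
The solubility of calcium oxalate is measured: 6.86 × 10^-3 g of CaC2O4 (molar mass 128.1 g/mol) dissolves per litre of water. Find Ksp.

2.87 × 10^-9

Molar solubility s = (6.86 × 10^-3 g/L) / (128.1 g/mol) = 5.355 × 10^-5 M.
CaC2O4(s) ⇌ Ca^2+ + C2O4^2-
Let s = molar solubility. Then [Ca^2+] = s and [C2O4^2-] = s.
Ksp = [Ca^2+][C2O4^2-]
Ksp = (s)(s) = s^2
With s = 5.355 × 10^-5: Ksp = 2.87 × 10^-9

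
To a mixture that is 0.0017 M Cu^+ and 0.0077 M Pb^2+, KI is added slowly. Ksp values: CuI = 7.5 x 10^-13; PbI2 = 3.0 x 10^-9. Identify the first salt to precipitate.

Each salt begins to precipitate when Q = Ksp, i.e. when [I^-] reaches its threshold.
For CuI: 7.5 x 10^-13 = 0.0017 × [I^-]  ⇒  [I^-] = 4.4 × 10^-10 M.
For PbI2: 3.0 x 10^-9 = 0.0077 × [I^-]^2  ⇒  [I^-] = 6.2 × 10^-4 M.
The salt with the lower threshold [I^-] precipitates first: CuI.

CuI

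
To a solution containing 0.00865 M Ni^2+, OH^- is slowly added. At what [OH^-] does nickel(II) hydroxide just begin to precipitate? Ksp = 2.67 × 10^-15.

Ni(OH)2(s) ⇌ Ni^2+ + 2 OH^-
Ksp = [Ni^2+][OH^-]^2
Precipitation begins when Q = Ksp. With [Ni^2+] = 0.00865 M:
2.67 × 10^-15 = (0.00865) × [OH^-]^2
[OH^-] = (2.67 × 10^-15 / 8.65 × 10^-3)^(1/2) = 5.56 × 10^-7 M

5.56 x 10^-7 M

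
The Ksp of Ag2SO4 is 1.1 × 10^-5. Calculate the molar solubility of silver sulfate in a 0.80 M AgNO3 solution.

1.7 x 10^-5 M

Ag2SO4(s) ⇌ 2 Ag^+ + SO4^2-
Ksp = [Ag^+]^2[SO4^2-]
Let s be the molar solubility in this solution. [Ag^+] = 0.80 + 2s ≈ 0.80, [SO4^2-] = s (common-ion effect: Ag^+ is already 0.80 M).
Ksp ≈ (0.80)^2 × s
s = 1.7 × 10^-5 M
Check: 2s = 3.4 x 10^-5 ≪ 0.80, so the approximation is valid.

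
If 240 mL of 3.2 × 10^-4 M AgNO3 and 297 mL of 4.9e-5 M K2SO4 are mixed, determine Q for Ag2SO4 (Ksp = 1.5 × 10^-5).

Total volume = 240 + 297 = 537 mL.
[Ag^+] = 3.2 x 10^-4 × (240/537) = 1.43 × 10^-4 M
[SO4^2-] = 4.9 × 10^-5 × (297/537) = 2.71 × 10^-5 M
Ag2SO4(s) ⇌ 2 Ag^+(aq) + SO4^2-(aq), so Q = [Ag^+]^2[SO4^2-]
Q = (1.43 × 10^-4)^2(2.71 × 10^-5) = 5.5 × 10^-13
Q < Ksp, so no precipitate of Ag2SO4 forms.

Q = 5.5 × 10^-13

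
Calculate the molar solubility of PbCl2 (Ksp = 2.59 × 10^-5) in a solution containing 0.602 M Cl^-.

s ≈ 7.15 × 10^-5 M

PbCl2(s) ⇌ Pb^2+(aq) + 2 Cl^-(aq)
Ksp = [Pb^2+][Cl^-]^2
Let s be the molar solubility in this solution. [Pb^2+] = s, [Cl^-] = 0.602 + 2s ≈ 0.602 (since the Cl^- already present dominates).
Ksp ≈ s × (0.602)^2
s = 7.15 x 10^-5 M
Check: 2s = 1.4 × 10^-4 ≪ 0.602, so the approximation is valid.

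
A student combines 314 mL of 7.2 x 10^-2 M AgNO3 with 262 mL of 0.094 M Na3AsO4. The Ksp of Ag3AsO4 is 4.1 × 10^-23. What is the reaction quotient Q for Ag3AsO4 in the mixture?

Q = 2.6 × 10^-6

Total volume = 314 + 262 = 576 mL.
[Ag^+] = 7.2 × 10^-2 × (314/576) = 3.93 x 10^-2 M
[AsO4^3-] = 9.4 × 10^-2 × (262/576) = 4.28 × 10^-2 M
Ag3AsO4(s) ⇌ 3 Ag^+ + AsO4^3-, so Q = [Ag^+]^3[AsO4^3-]
Q = (3.93 × 10^-2)^3(4.28 x 10^-2) = 2.6 x 10^-6
Q > Ksp, so Ag3AsO4 will precipitate.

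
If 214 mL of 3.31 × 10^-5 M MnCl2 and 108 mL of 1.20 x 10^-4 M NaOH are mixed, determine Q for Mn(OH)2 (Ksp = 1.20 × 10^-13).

Total volume = 214 + 108 = 322 mL.
[Mn^2+] = 3.31 × 10^-5 × (214/322) = 2.200 × 10^-5 M
[OH^-] = 1.20 × 10^-4 × (108/322) = 4.025 × 10^-5 M
Mn(OH)2(s) ⇌ Mn^2+(aq) + 2 OH^-(aq), so Q = [Mn^2+][OH^-]^2
Q = (2.200 × 10^-5)(4.025 × 10^-5)^2 = 3.56 x 10^-14
Q < Ksp, so no precipitate of Mn(OH)2 forms.

Q ≈ 3.56e-14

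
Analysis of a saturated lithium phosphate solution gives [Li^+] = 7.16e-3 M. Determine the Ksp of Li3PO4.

Li3PO4(s) ⇌ 3 Li^+ + PO4^3-
Stoichiometry gives [PO4^3-] = (1/3)[Li^+] = 2.387 x 10^-3 M.
Ksp = [Li^+]^3[PO4^3-]
Ksp = (7.16 x 10^-3)^3 × 2.387 x 10^-3 = 8.76 x 10^-10

Ksp ≈ 8.76 x 10^-10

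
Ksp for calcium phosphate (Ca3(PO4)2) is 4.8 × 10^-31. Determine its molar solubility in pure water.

s = 3.4 × 10^-7 M

Ca3(PO4)2(s) ⇌ 3 Ca^2+(aq) + 2 PO4^3-(aq)
Ksp = [Ca^2+]^3[PO4^3-]^2
Let s = molar solubility. Then [Ca^2+] = 3s and [PO4^3-] = 2s.
Ksp = (3s)^3(2s)^2 = 108s^5
s = (4.8 × 10^-31 / 108)^(1/5) = 3.4 × 10^-7 M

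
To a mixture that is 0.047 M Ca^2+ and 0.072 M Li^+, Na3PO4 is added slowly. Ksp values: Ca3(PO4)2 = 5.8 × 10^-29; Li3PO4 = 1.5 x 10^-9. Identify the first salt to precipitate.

Each salt begins to precipitate when Q = Ksp, i.e. when [PO4^3-] reaches its threshold.
For Ca3(PO4)2: 5.8 × 10^-29 = (0.047)^3 × [PO4^3-]^2  ⇒  [PO4^3-] = 7.5 x 10^-13 M.
For Li3PO4: 1.5 x 10^-9 = (0.072)^3 × [PO4^3-]  ⇒  [PO4^3-] = 4.0 x 10^-6 M.
The salt with the lower threshold [PO4^3-] precipitates first: Ca3(PO4)2.

Ca3(PO4)2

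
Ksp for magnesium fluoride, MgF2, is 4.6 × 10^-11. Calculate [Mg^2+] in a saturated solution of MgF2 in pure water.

2.3 × 10^-4 M

MgF2(s) ⇌ Mg^2+ + 2 F^-
Ksp = [Mg^2+][F^-]^2
With molar solubility s: [Mg^2+] = s, [F^-] = 2s.
Substituting: Ksp = s(2s)^2 = 4s^3
s = (4.6 × 10^-11 / 4)^(1/3) = 2.26 × 10^-4 M
[Mg^2+] = s = 2.3 × 10^-4 M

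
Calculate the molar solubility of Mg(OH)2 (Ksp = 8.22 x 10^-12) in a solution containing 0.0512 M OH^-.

3.14e-9 M

Mg(OH)2(s) <=> Mg^2+ + 2 OH^-
Ksp = [Mg^2+][OH^-]^2
Let s be the molar solubility in this solution. [Mg^2+] = s, [OH^-] = 0.0512 + 2s ≈ 0.0512 (Ksp is small, so little additional dissolves).
Ksp ≈ s × (0.0512)^2
s = 3.14 × 10^-9 M
Check: 2s = 6.3 × 10^-9 ≪ 0.0512, so the approximation is valid.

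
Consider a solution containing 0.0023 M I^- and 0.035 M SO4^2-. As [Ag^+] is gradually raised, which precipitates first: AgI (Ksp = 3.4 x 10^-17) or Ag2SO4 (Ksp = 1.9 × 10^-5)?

AgI

Precipitation of each salt starts when its ion product equals its Ksp.
For AgI: 3.4 x 10^-17 = 0.0023 × [Ag^+]  ⇒  [Ag^+] = 1.5 x 10^-14 M.
For Ag2SO4: 1.9 × 10^-5 = 0.035 × [Ag^+]^2  ⇒  [Ag^+] = 2.3 × 10^-2 M.
The salt with the lower threshold [Ag^+] precipitates first: AgI.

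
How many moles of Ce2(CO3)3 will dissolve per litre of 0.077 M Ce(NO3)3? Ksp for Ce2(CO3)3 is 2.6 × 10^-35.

Ce2(CO3)3(s) ⇌ 2 Ce^3+(aq) + 3 CO3^2-(aq)
Ksp = [Ce^3+]^2[CO3^2-]^3
Let s = moles of Ce2(CO3)3 that dissolve per litre. [Ce^3+] = 0.077 + 2s ≈ 0.077, [CO3^2-] = 3s (Ksp is small, so little additional dissolves).
Ksp ≈ (0.077)^2 × (3s)^3
s = 5.5 x 10^-12 M
Check: 2s = 1.1 x 10^-11 ≪ 0.077, so the approximation is valid.

5.5 x 10^-12 M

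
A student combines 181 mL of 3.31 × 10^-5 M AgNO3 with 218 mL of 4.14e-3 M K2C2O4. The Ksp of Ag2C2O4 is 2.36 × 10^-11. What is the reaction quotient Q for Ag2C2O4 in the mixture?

5.10e-13

Total volume = 181 + 218 = 399 mL.
[Ag^+] = 3.31 x 10^-5 × (181/399) = 1.502 × 10^-5 M
[C2O4^2-] = 4.14 x 10^-3 × (218/399) = 2.262 x 10^-3 M
Ag2C2O4(s) ⇌ 2 Ag^+(aq) + C2O4^2-(aq), so Q = [Ag^+]^2[C2O4^2-]
Q = (1.502 x 10^-5)^2(2.262 × 10^-3) = 5.10 × 10^-13
Q < Ksp, so no precipitate of Ag2C2O4 forms.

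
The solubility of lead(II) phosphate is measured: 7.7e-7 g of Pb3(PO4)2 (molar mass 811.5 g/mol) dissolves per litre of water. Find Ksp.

Ksp = 8.3 x 10^-44

Molar solubility s = (7.7 × 10^-7 g/L) / (811.5 g/mol) = 9.49 × 10^-10 M.
Pb3(PO4)2(s) ⇌ 3 Pb^2+ + 2 PO4^3-
With molar solubility s: [Pb^2+] = 3s, [PO4^3-] = 2s.
Ksp = [Pb^2+]^3[PO4^3-]^2
Ksp = (3s)^3(2s)^2 = 108s^5
Ksp = 108 × (9.49 × 10^-10)^5 = 8.3 × 10^-44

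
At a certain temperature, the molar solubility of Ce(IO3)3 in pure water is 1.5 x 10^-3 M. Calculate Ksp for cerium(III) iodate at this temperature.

1.4e-10

Ce(IO3)3(s) ⇌ Ce^3+(aq) + 3 IO3^-(aq)
If s mol/L of Ce(IO3)3 dissolves, [Ce^3+] = s and [IO3^-] = 3s.
Ksp = [Ce^3+][IO3^-]^3
So Ksp = s × (3s)^3 = 27s^4
With s = 1.5 × 10^-3: Ksp = 1.4 × 10^-10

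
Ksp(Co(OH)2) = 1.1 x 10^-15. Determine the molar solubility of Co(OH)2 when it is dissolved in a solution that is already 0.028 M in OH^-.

1.4 x 10^-12 M

Co(OH)2(s) ⇌ Co^2+(aq) + 2 OH^-(aq)
Ksp = [Co^2+][OH^-]^2
If s mol/L dissolves here, [Co^2+] = s, [OH^-] = 0.028 + 2s ≈ 0.028 (since the OH^- already present dominates).
Ksp ≈ s × (0.028)^2
s = 1.4 × 10^-12 M
Check: 2s = 2.8 × 10^-12 ≪ 0.028, so the approximation is valid.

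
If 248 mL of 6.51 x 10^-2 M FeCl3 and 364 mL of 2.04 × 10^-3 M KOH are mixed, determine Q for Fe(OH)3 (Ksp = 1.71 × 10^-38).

Total volume = 248 + 364 = 612 mL.
[Fe^3+] = 6.51 x 10^-2 × (248/612) = 2.638 × 10^-2 M
[OH^-] = 2.04 × 10^-3 × (364/612) = 1.213 x 10^-3 M
Fe(OH)3(s) ⇌ Fe^3+ + 3 OH^-, so Q = [Fe^3+][OH^-]^3
Q = (2.638 × 10^-2)(1.213 × 10^-3)^3 = 4.71 × 10^-11
Q > Ksp, so Fe(OH)3 will precipitate.

Q ≈ 4.71 × 10^-11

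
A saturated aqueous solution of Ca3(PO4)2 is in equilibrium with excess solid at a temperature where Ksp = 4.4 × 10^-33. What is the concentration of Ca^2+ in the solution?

[Ca^2+] ≈ 4.0 × 10^-7 M

Ca3(PO4)2(s) <=> 3 Ca^2+ + 2 PO4^3-
Ksp = [Ca^2+]^3[PO4^3-]^2
With molar solubility s: [Ca^2+] = 3s, [PO4^3-] = 2s.
Ksp = (3s)^3(2s)^2 = 108s^5
Solving, s = (4.4 × 10^-33/108)^(1/5) = 1.32 x 10^-7 M
[Ca^2+] = 3s = 4.0 x 10^-7 M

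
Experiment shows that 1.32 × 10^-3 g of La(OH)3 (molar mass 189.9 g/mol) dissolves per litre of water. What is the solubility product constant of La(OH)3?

Molar solubility s = (1.32 × 10^-3 g/L) / (189.9 g/mol) = 6.951 × 10^-6 M.
La(OH)3(s) ⇌ La^3+ + 3 OH^-
With molar solubility s: [La^3+] = s, [OH^-] = 3s.
Ksp = [La^3+][OH^-]^3
Ksp = s(3s)^3 = 27s^4
With s = 6.951 x 10^-6: Ksp = 6.30 × 10^-20

6.30 x 10^-20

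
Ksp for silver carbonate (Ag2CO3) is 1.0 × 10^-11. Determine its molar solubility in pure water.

s ≈ 1.4 × 10^-4 M

Ag2CO3(s) <=> 2 Ag^+(aq) + CO3^2-(aq)
Ksp = [Ag^+]^2[CO3^2-]
Let s = molar solubility. Then [Ag^+] = 2s and [CO3^2-] = s.
Ksp = (2s)^2s = 4s^3
Solving, s = (1.0 × 10^-11/4)^(1/3) = 1.4 × 10^-4 M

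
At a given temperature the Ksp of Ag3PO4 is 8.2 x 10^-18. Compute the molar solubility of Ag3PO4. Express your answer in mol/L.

s = 2.3 × 10^-5 M

Ag3PO4(s) ⇌ 3 Ag^+ + PO4^3-
Ksp = [Ag^+]^3[PO4^3-]
Let s = molar solubility. Then [Ag^+] = 3s and [PO4^3-] = s.
So Ksp = (3s)^3 × s = 27s^4
s = (8.2 x 10^-18 / 27)^(1/4) = 2.3 x 10^-5 M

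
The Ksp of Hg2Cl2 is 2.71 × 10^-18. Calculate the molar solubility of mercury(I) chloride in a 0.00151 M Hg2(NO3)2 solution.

Hg2Cl2(s) <=> Hg2^2+ + 2 Cl^-
Ksp = [Hg2^2+][Cl^-]^2
Let s be the molar solubility in this solution. [Hg2^2+] = 0.00151 + s ≈ 0.00151, [Cl^-] = 2s (since Hg2^2+ from Hg2(NO3)2 dominates).
Ksp ≈ 0.00151 × (2s)^2
s = 2.12 × 10^-8 M
Check: s = 2.1 × 10^-8 ≪ 0.00151, so the approximation is valid.

s ≈ 2.12 x 10^-8 M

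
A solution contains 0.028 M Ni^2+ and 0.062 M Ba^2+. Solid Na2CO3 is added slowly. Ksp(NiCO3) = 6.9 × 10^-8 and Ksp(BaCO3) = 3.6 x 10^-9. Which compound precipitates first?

BaCO3

Precipitation of each salt starts when its ion product equals its Ksp.
For NiCO3: 6.9 × 10^-8 = 0.028 × [CO3^2-]  ⇒  [CO3^2-] = 2.5 x 10^-6 M.
For BaCO3: 3.6 x 10^-9 = 0.062 × [CO3^2-]  ⇒  [CO3^2-] = 5.8 x 10^-8 M.
The salt with the lower threshold [CO3^2-] precipitates first: BaCO3.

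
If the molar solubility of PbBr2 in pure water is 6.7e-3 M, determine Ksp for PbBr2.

PbBr2(s) ⇌ Pb^2+ + 2 Br^-
For each mole of PbBr2 that dissolves: [Pb^2+] = s, [Br^-] = 2s.
Ksp = [Pb^2+][Br^-]^2
Substituting: Ksp = s(2s)^2 = 4s^3
With s = 6.7 × 10^-3: Ksp = 1.2 x 10^-6

Ksp = 1.2 x 10^-6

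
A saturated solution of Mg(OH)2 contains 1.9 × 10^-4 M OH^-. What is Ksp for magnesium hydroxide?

Mg(OH)2(s) <=> Mg^2+ + 2 OH^-
Stoichiometry gives [Mg^2+] = (1/2)[OH^-] = 9.50 x 10^-5 M.
Ksp = [Mg^2+][OH^-]^2
Ksp = 9.50 x 10^-5 × (1.9 x 10^-4)^2 = 3.4 x 10^-12

Ksp ≈ 3.4 x 10^-12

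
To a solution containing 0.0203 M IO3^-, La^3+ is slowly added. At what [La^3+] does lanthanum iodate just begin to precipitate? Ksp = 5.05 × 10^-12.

6.04 × 10^-7 M

La(IO3)3(s) ⇌ La^3+(aq) + 3 IO3^-(aq)
Ksp = [La^3+][IO3^-]^3
Precipitation begins when Q = Ksp. With [IO3^-] = 0.0203 M:
5.05 × 10^-12 = (0.0203)^3 × [La^3+]
[La^3+] = (5.05 × 10^-12 / 8.365 × 10^-6) = 6.04 × 10^-7 M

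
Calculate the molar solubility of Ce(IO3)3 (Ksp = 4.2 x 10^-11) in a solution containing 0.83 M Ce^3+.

s ≈ 1.2e-4 M

Ce(IO3)3(s) ⇌ Ce^3+(aq) + 3 IO3^-(aq)
Ksp = [Ce^3+][IO3^-]^3
If s mol/L dissolves here, [Ce^3+] = 0.83 + s ≈ 0.83, [IO3^-] = 3s (Ksp is small, so little additional dissolves).
Ksp ≈ 0.83 × (3s)^3
s = 1.2 x 10^-4 M
Check: s = 1.2 × 10^-4 ≪ 0.83, so the approximation is valid.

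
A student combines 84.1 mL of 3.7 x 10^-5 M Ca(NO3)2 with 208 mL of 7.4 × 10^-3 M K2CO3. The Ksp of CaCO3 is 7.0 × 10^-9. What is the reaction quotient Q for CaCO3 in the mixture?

Q ≈ 5.6 × 10^-8

Total volume = 84.1 + 208 = 292.1 mL.
[Ca^2+] = 3.7 × 10^-5 × (84.1/292.1) = 1.07 × 10^-5 M
[CO3^2-] = 7.4 × 10^-3 × (208/292.1) = 5.27 × 10^-3 M
CaCO3(s) ⇌ Ca^2+ + CO3^2-, so Q = [Ca^2+][CO3^2-]
Q = (1.07 × 10^-5)(5.27 x 10^-3) = 5.6 × 10^-8
Q > Ksp, so CaCO3 will precipitate.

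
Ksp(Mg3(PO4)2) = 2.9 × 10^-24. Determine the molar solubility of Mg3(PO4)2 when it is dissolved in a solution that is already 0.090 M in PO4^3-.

Mg3(PO4)2(s) ⇌ 3 Mg^2+ + 2 PO4^3-
Ksp = [Mg^2+]^3[PO4^3-]^2
If s mol/L dissolves here, [Mg^2+] = 3s, [PO4^3-] = 0.090 + 2s ≈ 0.090 (since the PO4^3- already present dominates).
Ksp ≈ (3s)^3 × (0.090)^2
s = 2.4 x 10^-8 M
Check: 2s = 4.7 x 10^-8 ≪ 0.090, so the approximation is valid.

s = 2.4 x 10^-8 M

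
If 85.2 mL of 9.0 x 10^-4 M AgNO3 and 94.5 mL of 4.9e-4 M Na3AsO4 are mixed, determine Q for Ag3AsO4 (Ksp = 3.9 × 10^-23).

Total volume = 85.2 + 94.5 = 179.7 mL.
[Ag^+] = 9.0 × 10^-4 × (85.2/179.7) = 4.27 × 10^-4 M
[AsO4^3-] = 4.9 × 10^-4 × (94.5/179.7) = 2.58 x 10^-4 M
Ag3AsO4(s) <=> 3 Ag^+(aq) + AsO4^3-(aq), so Q = [Ag^+]^3[AsO4^3-]
Q = (4.27 x 10^-4)^3(2.58 × 10^-4) = 2.0 × 10^-14
Q > Ksp, so Ag3AsO4 will precipitate.

Q ≈ 2.0 × 10^-14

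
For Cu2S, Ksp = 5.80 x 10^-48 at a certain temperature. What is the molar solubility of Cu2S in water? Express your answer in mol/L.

1.13 x 10^-16 M

Cu2S(s) <=> 2 Cu^+(aq) + S^2-(aq)
Ksp = [Cu^+]^2[S^2-]
If s mol/L of Cu2S dissolves, [Cu^+] = 2s and [S^2-] = s.
Substituting: Ksp = (2s)^2s = 4s^3
Solving, s = (5.80 x 10^-48/4)^(1/3) = 1.13 × 10^-16 M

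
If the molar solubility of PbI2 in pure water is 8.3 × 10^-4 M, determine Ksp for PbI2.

PbI2(s) ⇌ Pb^2+ + 2 I^-
With molar solubility s: [Pb^2+] = s, [I^-] = 2s.
Ksp = [Pb^2+][I^-]^2
Substituting: Ksp = s(2s)^2 = 4s^3
With s = 8.3 × 10^-4: Ksp = 2.3 × 10^-9

2.3e-9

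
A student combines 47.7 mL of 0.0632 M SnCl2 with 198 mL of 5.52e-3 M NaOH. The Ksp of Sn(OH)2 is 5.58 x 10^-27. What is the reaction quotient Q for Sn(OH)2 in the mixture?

Total volume = 47.7 + 198 = 245.7 mL.
[Sn^2+] = 6.32 × 10^-2 × (47.7/245.7) = 1.227 × 10^-2 M
[OH^-] = 5.52 × 10^-3 × (198/245.7) = 4.448 × 10^-3 M
Sn(OH)2(s) ⇌ Sn^2+ + 2 OH^-, so Q = [Sn^2+][OH^-]^2
Q = (1.227 x 10^-2)(4.448 x 10^-3)^2 = 2.43 × 10^-7
Q > Ksp, so Sn(OH)2 will precipitate.

2.43e-7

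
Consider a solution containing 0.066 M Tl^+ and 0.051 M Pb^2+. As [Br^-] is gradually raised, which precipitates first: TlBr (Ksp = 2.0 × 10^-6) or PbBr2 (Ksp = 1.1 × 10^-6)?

Each salt begins to precipitate when Q = Ksp, i.e. when [Br^-] reaches its threshold.
For TlBr: 2.0 × 10^-6 = 0.066 × [Br^-]  ⇒  [Br^-] = 3.0 x 10^-5 M.
For PbBr2: 1.1 × 10^-6 = 0.051 × [Br^-]^2  ⇒  [Br^-] = 4.6 × 10^-3 M.
The salt with the lower threshold [Br^-] precipitates first: TlBr.

TlBr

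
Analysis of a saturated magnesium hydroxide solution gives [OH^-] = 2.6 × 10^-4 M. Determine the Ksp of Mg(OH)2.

Mg(OH)2(s) <=> Mg^2+(aq) + 2 OH^-(aq)
Stoichiometry gives [Mg^2+] = (1/2)[OH^-] = 1.30 × 10^-4 M.
Ksp = [Mg^2+][OH^-]^2
Ksp = 1.30 x 10^-4 × (2.6 × 10^-4)^2 = 8.8 × 10^-12

Ksp = 8.8 × 10^-12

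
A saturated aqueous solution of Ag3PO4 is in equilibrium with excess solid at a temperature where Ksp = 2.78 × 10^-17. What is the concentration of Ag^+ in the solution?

[Ag^+] = 9.56 x 10^-5 M

Ag3PO4(s) ⇌ 3 Ag^+(aq) + PO4^3-(aq)
Ksp = [Ag^+]^3[PO4^3-]
If s mol/L of Ag3PO4 dissolves, [Ag^+] = 3s and [PO4^3-] = s.
So Ksp = (3s)^3 × s = 27s^4
Solving, s = (2.78 × 10^-17/27)^(1/4) = 3.185 x 10^-5 M
[Ag^+] = 3s = 9.56 x 10^-5 M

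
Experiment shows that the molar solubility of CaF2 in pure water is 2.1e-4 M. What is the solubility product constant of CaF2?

CaF2(s) <=> Ca^2+(aq) + 2 F^-(aq)
With molar solubility s: [Ca^2+] = s, [F^-] = 2s.
Ksp = [Ca^2+][F^-]^2
Ksp = s(2s)^2 = 4s^3
With s = 2.1 × 10^-4: Ksp = 3.7 × 10^-11

3.7 × 10^-11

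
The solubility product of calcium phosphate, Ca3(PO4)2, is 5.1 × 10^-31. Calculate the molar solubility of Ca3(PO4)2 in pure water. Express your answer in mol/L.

s ≈ 3.4 x 10^-7 M

Ca3(PO4)2(s) ⇌ 3 Ca^2+ + 2 PO4^3-
Ksp = [Ca^2+]^3[PO4^3-]^2
Let s = molar solubility. Then [Ca^2+] = 3s and [PO4^3-] = 2s.
Ksp = (3s)^3(2s)^2 = 108s^5
s^5 = 5.1 × 10^-31 / 108, so s = 3.4 x 10^-7 M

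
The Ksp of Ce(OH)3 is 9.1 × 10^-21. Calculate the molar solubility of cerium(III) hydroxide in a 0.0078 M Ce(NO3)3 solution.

s = 3.5 × 10^-7 M

Ce(OH)3(s) ⇌ Ce^3+ + 3 OH^-
Ksp = [Ce^3+][OH^-]^3
If s mol/L dissolves here, [Ce^3+] = 0.0078 + s ≈ 0.0078, [OH^-] = 3s (common-ion effect: Ce^3+ is already 0.0078 M).
Ksp ≈ 0.0078 × (3s)^3
s = 3.5 × 10^-7 M
Check: s = 3.5 × 10^-7 ≪ 0.0078, so the approximation is valid.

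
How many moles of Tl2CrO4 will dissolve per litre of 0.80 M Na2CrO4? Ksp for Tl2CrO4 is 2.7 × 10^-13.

s ≈ 2.9 × 10^-7 M

Tl2CrO4(s) <=> 2 Tl^+(aq) + CrO4^2-(aq)
Ksp = [Tl^+]^2[CrO4^2-]
Let s be the molar solubility in this solution. [Tl^+] = 2s, [CrO4^2-] = 0.80 + s ≈ 0.80 (common-ion effect: CrO4^2- is already 0.80 M).
Ksp ≈ (2s)^2 × 0.80
s = 2.9 × 10^-7 M
Check: s = 2.9 x 10^-7 ≪ 0.80, so the approximation is valid.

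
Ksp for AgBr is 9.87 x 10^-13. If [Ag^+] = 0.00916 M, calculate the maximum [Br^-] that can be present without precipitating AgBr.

[Br^-] = 1.08e-10 M

AgBr(s) <=> Ag^+ + Br^-
Ksp = [Ag^+][Br^-]
Precipitation begins when Q = Ksp. With [Ag^+] = 0.00916 M:
9.87 x 10^-13 = (0.00916) × [Br^-]
[Br^-] = (9.87 x 10^-13 / 9.16 x 10^-3) = 1.08 × 10^-10 M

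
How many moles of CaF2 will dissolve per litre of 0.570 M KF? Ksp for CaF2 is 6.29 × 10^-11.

1.94e-10 M

CaF2(s) <=> Ca^2+(aq) + 2 F^-(aq)
Ksp = [Ca^2+][F^-]^2
Let s = moles of CaF2 that dissolve per litre. [Ca^2+] = s, [F^-] = 0.570 + 2s ≈ 0.570 (since F^- from KF dominates).
Ksp ≈ s × (0.570)^2
s = 1.94 x 10^-10 M
Check: 2s = 3.9 x 10^-10 ≪ 0.570, so the approximation is valid.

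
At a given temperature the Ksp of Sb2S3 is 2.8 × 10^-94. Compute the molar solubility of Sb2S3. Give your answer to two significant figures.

7.6 × 10^-20 M

Sb2S3(s) <=> 2 Sb^3+ + 3 S^2-
Ksp = [Sb^3+]^2[S^2-]^3
With molar solubility s: [Sb^3+] = 2s, [S^2-] = 3s.
So Ksp = (2s)^2 × (3s)^3 = 108s^5
Solving, s = (2.8 × 10^-94/108)^(1/5) = 7.6 × 10^-20 M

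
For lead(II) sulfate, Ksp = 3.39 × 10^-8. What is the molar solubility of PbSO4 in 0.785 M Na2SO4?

PbSO4(s) <=> Pb^2+(aq) + SO4^2-(aq)
Ksp = [Pb^2+][SO4^2-]
If s mol/L dissolves here, [Pb^2+] = s, [SO4^2-] = 0.785 + s ≈ 0.785 (Ksp is small, so little additional dissolves).
Ksp ≈ s × 0.785
s = 4.32 × 10^-8 M
Check: s = 4.3 x 10^-8 ≪ 0.785, so the approximation is valid.

s = 4.32 × 10^-8 M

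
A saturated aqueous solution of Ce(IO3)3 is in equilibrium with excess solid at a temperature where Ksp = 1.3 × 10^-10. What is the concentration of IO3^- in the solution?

[IO3^-] = 4.4e-3 M

Ce(IO3)3(s) <=> Ce^3+ + 3 IO3^-
Ksp = [Ce^3+][IO3^-]^3
If s mol/L of Ce(IO3)3 dissolves, [Ce^3+] = s and [IO3^-] = 3s.
So Ksp = s × (3s)^3 = 27s^4
s^4 = 1.3 × 10^-10 / 27, so s = 1.48 × 10^-3 M
[IO3^-] = 3s = 4.4 × 10^-3 M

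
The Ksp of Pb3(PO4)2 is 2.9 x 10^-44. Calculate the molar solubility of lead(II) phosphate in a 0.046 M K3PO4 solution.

Pb3(PO4)2(s) ⇌ 3 Pb^2+ + 2 PO4^3-
Ksp = [Pb^2+]^3[PO4^3-]^2
Let s = moles of Pb3(PO4)2 that dissolve per litre. [Pb^2+] = 3s, [PO4^3-] = 0.046 + 2s ≈ 0.046 (Ksp is small, so little additional dissolves).
Ksp ≈ (3s)^3 × (0.046)^2
s = 8.0 x 10^-15 M
Check: 2s = 1.6 × 10^-14 ≪ 0.046, so the approximation is valid.

s = 8.0 × 10^-15 M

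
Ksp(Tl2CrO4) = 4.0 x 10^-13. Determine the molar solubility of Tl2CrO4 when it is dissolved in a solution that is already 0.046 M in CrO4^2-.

1.5 × 10^-6 M

Tl2CrO4(s) ⇌ 2 Tl^+(aq) + CrO4^2-(aq)
Ksp = [Tl^+]^2[CrO4^2-]
Let s = moles of Tl2CrO4 that dissolve per litre. [Tl^+] = 2s, [CrO4^2-] = 0.046 + s ≈ 0.046 (common-ion effect: CrO4^2- is already 0.046 M).
Ksp ≈ (2s)^2 × 0.046
s = 1.5 × 10^-6 M
Check: s = 1.5 x 10^-6 ≪ 0.046, so the approximation is valid.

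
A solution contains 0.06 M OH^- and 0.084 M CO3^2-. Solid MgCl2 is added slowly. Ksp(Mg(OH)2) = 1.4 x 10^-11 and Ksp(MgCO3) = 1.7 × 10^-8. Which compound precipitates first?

Mg(OH)2

Each salt begins to precipitate when Q = Ksp, i.e. when [Mg^2+] reaches its threshold.
For Mg(OH)2: 1.4 x 10^-11 = (0.06)^2 × [Mg^2+]  ⇒  [Mg^2+] = 3.9 × 10^-9 M.
For MgCO3: 1.7 × 10^-8 = 0.084 × [Mg^2+]  ⇒  [Mg^2+] = 2.0 x 10^-7 M.
The salt with the lower threshold [Mg^2+] precipitates first: Mg(OH)2.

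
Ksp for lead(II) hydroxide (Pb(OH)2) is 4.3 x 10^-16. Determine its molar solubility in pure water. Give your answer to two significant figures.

Pb(OH)2(s) ⇌ Pb^2+ + 2 OH^-
Ksp = [Pb^2+][OH^-]^2
If s mol/L of Pb(OH)2 dissolves, [Pb^2+] = s and [OH^-] = 2s.
Ksp = s(2s)^2 = 4s^3
Solving, s = (4.3 x 10^-16/4)^(1/3) = 4.8 x 10^-6 M

4.8e-6 M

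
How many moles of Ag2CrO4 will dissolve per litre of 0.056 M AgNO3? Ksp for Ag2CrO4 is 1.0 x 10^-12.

Ag2CrO4(s) ⇌ 2 Ag^+(aq) + CrO4^2-(aq)
Ksp = [Ag^+]^2[CrO4^2-]
If s mol/L dissolves here, [Ag^+] = 0.056 + 2s ≈ 0.056, [CrO4^2-] = s (common-ion effect: Ag^+ is already 0.056 M).
Ksp ≈ (0.056)^2 × s
s = 3.2 x 10^-10 M
Check: 2s = 6.4 × 10^-10 ≪ 0.056, so the approximation is valid.

s = 3.2e-10 M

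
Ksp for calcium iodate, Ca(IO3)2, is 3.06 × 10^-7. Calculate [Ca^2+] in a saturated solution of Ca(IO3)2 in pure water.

Ca(IO3)2(s) ⇌ Ca^2+ + 2 IO3^-
Ksp = [Ca^2+][IO3^-]^2
For each mole of Ca(IO3)2 that dissolves: [Ca^2+] = s, [IO3^-] = 2s.
So Ksp = s × (2s)^2 = 4s^3
s = (3.06 × 10^-7 / 4)^(1/3) = 4.245 × 10^-3 M
[Ca^2+] = s = 4.25 × 10^-3 M

[Ca^2+] ≈ 4.25 × 10^-3 M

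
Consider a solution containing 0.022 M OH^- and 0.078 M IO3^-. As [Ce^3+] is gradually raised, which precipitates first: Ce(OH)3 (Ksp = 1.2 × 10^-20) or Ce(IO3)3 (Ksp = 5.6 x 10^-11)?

Each salt begins to precipitate when Q = Ksp, i.e. when [Ce^3+] reaches its threshold.
For Ce(OH)3: 1.2 × 10^-20 = (0.022)^3 × [Ce^3+]  ⇒  [Ce^3+] = 1.1 × 10^-15 M.
For Ce(IO3)3: 5.6 x 10^-11 = (0.078)^3 × [Ce^3+]  ⇒  [Ce^3+] = 1.2 × 10^-7 M.
The salt with the lower threshold [Ce^3+] precipitates first: Ce(OH)3.

Ce(OH)3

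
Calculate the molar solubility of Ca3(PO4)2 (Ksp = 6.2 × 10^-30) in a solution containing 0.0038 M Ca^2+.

Ca3(PO4)2(s) <=> 3 Ca^2+(aq) + 2 PO4^3-(aq)
Ksp = [Ca^2+]^3[PO4^3-]^2
If s mol/L dissolves here, [Ca^2+] = 0.0038 + 3s ≈ 0.0038, [PO4^3-] = 2s (since the Ca^2+ already present dominates).
Ksp ≈ (0.0038)^3 × (2s)^2
s = 5.3 × 10^-12 M
Check: 3s = 1.6 × 10^-11 ≪ 0.0038, so the approximation is valid.

s ≈ 5.3 × 10^-12 M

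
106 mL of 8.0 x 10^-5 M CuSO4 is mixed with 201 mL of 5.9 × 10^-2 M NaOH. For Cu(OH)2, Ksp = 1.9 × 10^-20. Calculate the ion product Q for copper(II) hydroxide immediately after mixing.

Total volume = 106 + 201 = 307 mL.
[Cu^2+] = 8.0 × 10^-5 × (106/307) = 2.76 × 10^-5 M
[OH^-] = 5.9 x 10^-2 × (201/307) = 3.86 x 10^-2 M
Cu(OH)2(s) ⇌ Cu^2+ + 2 OH^-, so Q = [Cu^2+][OH^-]^2
Q = (2.76 x 10^-5)(3.86 × 10^-2)^2 = 4.1 × 10^-8
Q > Ksp, so Cu(OH)2 will precipitate.

4.1e-8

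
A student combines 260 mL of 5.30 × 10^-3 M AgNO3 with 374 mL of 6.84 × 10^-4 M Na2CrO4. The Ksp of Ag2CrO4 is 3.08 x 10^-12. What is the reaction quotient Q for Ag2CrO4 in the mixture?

1.91e-9

Total volume = 260 + 374 = 634 mL.
[Ag^+] = 5.30 × 10^-3 × (260/634) = 2.174 × 10^-3 M
[CrO4^2-] = 6.84 × 10^-4 × (374/634) = 4.035 × 10^-4 M
Ag2CrO4(s) ⇌ 2 Ag^+(aq) + CrO4^2-(aq), so Q = [Ag^+]^2[CrO4^2-]
Q = (2.174 × 10^-3)^2(4.035 × 10^-4) = 1.91 × 10^-9
Q > Ksp, so Ag2CrO4 will precipitate.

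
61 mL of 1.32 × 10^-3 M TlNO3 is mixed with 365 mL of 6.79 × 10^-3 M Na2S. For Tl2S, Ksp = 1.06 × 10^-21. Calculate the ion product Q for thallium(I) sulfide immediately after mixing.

Q ≈ 2.08e-10

Total volume = 61 + 365 = 426 mL.
[Tl^+] = 1.32 × 10^-3 × (61/426) = 1.890 × 10^-4 M
[S^2-] = 6.79 × 10^-3 × (365/426) = 5.818 × 10^-3 M
Tl2S(s) ⇌ 2 Tl^+(aq) + S^2-(aq), so Q = [Tl^+]^2[S^2-]
Q = (1.890 × 10^-4)^2(5.818 × 10^-3) = 2.08 × 10^-10
Q > Ksp, so Tl2S will precipitate.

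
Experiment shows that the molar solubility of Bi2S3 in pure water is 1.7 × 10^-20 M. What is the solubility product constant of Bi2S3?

Ksp ≈ 1.5e-97

Bi2S3(s) <=> 2 Bi^3+(aq) + 3 S^2-(aq)
With molar solubility s: [Bi^3+] = 2s, [S^2-] = 3s.
Ksp = [Bi^3+]^2[S^2-]^3
Substituting: Ksp = (2s)^2(3s)^3 = 108s^5
With s = 1.7 x 10^-20: Ksp = 1.5 × 10^-97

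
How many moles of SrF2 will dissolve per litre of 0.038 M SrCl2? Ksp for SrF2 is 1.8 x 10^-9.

s ≈ 1.1 x 10^-4 M

SrF2(s) ⇌ Sr^2+(aq) + 2 F^-(aq)
Ksp = [Sr^2+][F^-]^2
If s mol/L dissolves here, [Sr^2+] = 0.038 + s ≈ 0.038, [F^-] = 2s (since Sr^2+ from SrCl2 dominates).
Ksp ≈ 0.038 × (2s)^2
s = 1.1 x 10^-4 M
Check: s = 1.1 × 10^-4 ≪ 0.038, so the approximation is valid.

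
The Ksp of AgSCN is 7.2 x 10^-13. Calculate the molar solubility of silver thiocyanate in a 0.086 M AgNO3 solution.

AgSCN(s) <=> Ag^+(aq) + SCN^-(aq)
Ksp = [Ag^+][SCN^-]
Let s be the molar solubility in this solution. [Ag^+] = 0.086 + s ≈ 0.086, [SCN^-] = s (common-ion effect: Ag^+ is already 0.086 M).
Ksp ≈ 0.086 × s
s = 8.4 × 10^-12 M
Check: s = 8.4 × 10^-12 ≪ 0.086, so the approximation is valid.

s ≈ 8.4 x 10^-12 M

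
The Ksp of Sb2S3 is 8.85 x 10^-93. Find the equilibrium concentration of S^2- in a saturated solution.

Sb2S3(s) ⇌ 2 Sb^3+ + 3 S^2-
Ksp = [Sb^3+]^2[S^2-]^3
With molar solubility s: [Sb^3+] = 2s, [S^2-] = 3s.
So Ksp = (2s)^2 × (3s)^3 = 108s^5
s^5 = 8.85 x 10^-93 / 108, so s = 1.523 × 10^-19 M
[S^2-] = 3s = 4.57 × 10^-19 M

[S^2-] = 4.57e-19 M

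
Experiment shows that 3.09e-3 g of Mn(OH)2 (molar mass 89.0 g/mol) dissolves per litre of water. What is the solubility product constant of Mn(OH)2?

Ksp ≈ 1.67 × 10^-13

Molar solubility s = (3.09 x 10^-3 g/L) / (89.0 g/mol) = 3.472 × 10^-5 M.
Mn(OH)2(s) <=> Mn^2+ + 2 OH^-
Let s = molar solubility. Then [Mn^2+] = s and [OH^-] = 2s.
Ksp = [Mn^2+][OH^-]^2
So Ksp = s × (2s)^2 = 4s^3
With s = 3.472 × 10^-5: Ksp = 1.67 x 10^-13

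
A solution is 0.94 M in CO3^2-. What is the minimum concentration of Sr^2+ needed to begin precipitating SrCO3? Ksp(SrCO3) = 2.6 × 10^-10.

SrCO3(s) ⇌ Sr^2+ + CO3^2-
Ksp = [Sr^2+][CO3^2-]
Precipitation begins when Q = Ksp. With [CO3^2-] = 0.94 M:
2.6 × 10^-10 = (0.94) × [Sr^2+]
[Sr^2+] = (2.6 × 10^-10 / 9.4 x 10^-1) = 2.8 × 10^-10 M

[Sr^2+] ≈ 2.8 × 10^-10 M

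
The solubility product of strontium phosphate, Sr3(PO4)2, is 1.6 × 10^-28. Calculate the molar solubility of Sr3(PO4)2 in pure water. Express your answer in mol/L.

s ≈ 1.1 × 10^-6 M

Sr3(PO4)2(s) ⇌ 3 Sr^2+(aq) + 2 PO4^3-(aq)
Ksp = [Sr^2+]^3[PO4^3-]^2
With molar solubility s: [Sr^2+] = 3s, [PO4^3-] = 2s.
So Ksp = (3s)^3 × (2s)^2 = 108s^5
s = (1.6 × 10^-28 / 108)^(1/5) = 1.1 x 10^-6 M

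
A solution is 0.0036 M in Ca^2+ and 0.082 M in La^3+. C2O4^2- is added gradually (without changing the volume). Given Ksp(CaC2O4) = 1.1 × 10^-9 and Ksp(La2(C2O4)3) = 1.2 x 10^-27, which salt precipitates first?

Precipitation of each salt starts when its ion product equals its Ksp.
For CaC2O4: 1.1 × 10^-9 = 0.0036 × [C2O4^2-]  ⇒  [C2O4^2-] = 3.1 × 10^-7 M.
For La2(C2O4)3: 1.2 x 10^-27 = (0.082)^2 × [C2O4^2-]^3  ⇒  [C2O4^2-] = 5.6 × 10^-9 M.
The salt with the lower threshold [C2O4^2-] precipitates first: La2(C2O4)3.

La2(C2O4)3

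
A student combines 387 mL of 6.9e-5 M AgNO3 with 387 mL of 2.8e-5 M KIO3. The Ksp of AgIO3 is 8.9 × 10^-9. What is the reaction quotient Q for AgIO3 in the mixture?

Q = 4.8 × 10^-10

Total volume = 387 + 387 = 774 mL.
[Ag^+] = 6.9 × 10^-5 × (387/774) = 3.45 × 10^-5 M
[IO3^-] = 2.8 × 10^-5 × (387/774) = 1.40 x 10^-5 M
AgIO3(s) ⇌ Ag^+ + IO3^-, so Q = [Ag^+][IO3^-]
Q = (3.45 × 10^-5)(1.40 x 10^-5) = 4.8 x 10^-10
Q < Ksp, so no precipitate of AgIO3 forms.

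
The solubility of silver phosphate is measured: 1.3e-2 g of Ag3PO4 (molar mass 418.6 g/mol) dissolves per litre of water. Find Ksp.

Ksp ≈ 2.5e-17

Molar solubility s = (1.3 x 10^-2 g/L) / (418.6 g/mol) = 3.11 × 10^-5 M.
Ag3PO4(s) ⇌ 3 Ag^+ + PO4^3-
With molar solubility s: [Ag^+] = 3s, [PO4^3-] = s.
Ksp = [Ag^+]^3[PO4^3-]
Ksp = (3s)^3s = 27s^4
With s = 3.11 x 10^-5: Ksp = 2.5 × 10^-17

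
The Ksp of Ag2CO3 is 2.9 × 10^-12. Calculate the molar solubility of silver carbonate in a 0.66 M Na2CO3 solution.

s ≈ 1.0 × 10^-6 M

Ag2CO3(s) ⇌ 2 Ag^+(aq) + CO3^2-(aq)
Ksp = [Ag^+]^2[CO3^2-]
Let s be the molar solubility in this solution. [Ag^+] = 2s, [CO3^2-] = 0.66 + s ≈ 0.66 (common-ion effect: CO3^2- is already 0.66 M).
Ksp ≈ (2s)^2 × 0.66
s = 1.0 x 10^-6 M
Check: s = 1.0 × 10^-6 ≪ 0.66, so the approximation is valid.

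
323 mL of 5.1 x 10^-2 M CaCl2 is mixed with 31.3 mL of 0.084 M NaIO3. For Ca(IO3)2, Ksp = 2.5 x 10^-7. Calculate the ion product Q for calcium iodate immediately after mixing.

Total volume = 323 + 31.3 = 354.3 mL.
[Ca^2+] = 5.1 x 10^-2 × (323/354.3) = 4.65 x 10^-2 M
[IO3^-] = 8.4 × 10^-2 × (31.3/354.3) = 7.42 x 10^-3 M
Ca(IO3)2(s) ⇌ Ca^2+ + 2 IO3^-, so Q = [Ca^2+][IO3^-]^2
Q = (4.65 × 10^-2)(7.42 x 10^-3)^2 = 2.6 × 10^-6
Q > Ksp, so Ca(IO3)2 will precipitate.

2.6 × 10^-6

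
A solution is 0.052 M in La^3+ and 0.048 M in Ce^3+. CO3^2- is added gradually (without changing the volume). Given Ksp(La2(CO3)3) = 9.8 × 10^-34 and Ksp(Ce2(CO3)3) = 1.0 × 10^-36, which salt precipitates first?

Ce2(CO3)3

Each salt begins to precipitate when Q = Ksp, i.e. when [CO3^2-] reaches its threshold.
For La2(CO3)3: 9.8 × 10^-34 = (0.052)^2 × [CO3^2-]^3  ⇒  [CO3^2-] = 7.1 × 10^-11 M.
For Ce2(CO3)3: 1.0 × 10^-36 = (0.048)^2 × [CO3^2-]^3  ⇒  [CO3^2-] = 7.6 × 10^-12 M.
The salt with the lower threshold [CO3^2-] precipitates first: Ce2(CO3)3.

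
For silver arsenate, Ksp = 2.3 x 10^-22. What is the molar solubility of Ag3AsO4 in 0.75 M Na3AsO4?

Ag3AsO4(s) ⇌ 3 Ag^+(aq) + AsO4^3-(aq)
Ksp = [Ag^+]^3[AsO4^3-]
If s mol/L dissolves here, [Ag^+] = 3s, [AsO4^3-] = 0.75 + s ≈ 0.75 (Ksp is small, so little additional dissolves).
Ksp ≈ (3s)^3 × 0.75
s = 2.2 x 10^-8 M
Check: s = 2.2 × 10^-8 ≪ 0.75, so the approximation is valid.

s ≈ 2.2 x 10^-8 M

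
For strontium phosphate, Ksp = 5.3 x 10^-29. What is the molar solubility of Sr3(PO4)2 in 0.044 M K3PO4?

1.0e-9 M

Sr3(PO4)2(s) <=> 3 Sr^2+ + 2 PO4^3-
Ksp = [Sr^2+]^3[PO4^3-]^2
If s mol/L dissolves here, [Sr^2+] = 3s, [PO4^3-] = 0.044 + 2s ≈ 0.044 (Ksp is small, so little additional dissolves).
Ksp ≈ (3s)^3 × (0.044)^2
s = 1.0 x 10^-9 M
Check: 2s = 2.0 × 10^-9 ≪ 0.044, so the approximation is valid.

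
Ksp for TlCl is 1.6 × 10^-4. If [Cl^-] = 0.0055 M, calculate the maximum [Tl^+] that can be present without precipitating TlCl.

TlCl(s) ⇌ Tl^+ + Cl^-
Ksp = [Tl^+][Cl^-]
Precipitation begins when Q = Ksp. With [Cl^-] = 0.0055 M:
1.6 × 10^-4 = (0.0055) × [Tl^+]
[Tl^+] = (1.6 × 10^-4 / 5.5 x 10^-3) = 2.9 x 10^-2 M

[Tl^+] = 2.9 × 10^-2 M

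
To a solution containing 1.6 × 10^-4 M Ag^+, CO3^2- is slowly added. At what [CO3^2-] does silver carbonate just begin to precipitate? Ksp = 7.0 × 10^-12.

Ag2CO3(s) ⇌ 2 Ag^+ + CO3^2-
Ksp = [Ag^+]^2[CO3^2-]
Precipitation begins when Q = Ksp. With [Ag^+] = 1.6 × 10^-4 M:
7.0 × 10^-12 = (1.6 × 10^-4)^2 × [CO3^2-]
[CO3^2-] = (7.0 × 10^-12 / 2.56 × 10^-8) = 2.7 x 10^-4 M

2.7e-4 M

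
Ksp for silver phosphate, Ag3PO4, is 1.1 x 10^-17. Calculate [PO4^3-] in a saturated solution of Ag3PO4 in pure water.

[PO4^3-] = 2.5e-5 M

Ag3PO4(s) ⇌ 3 Ag^+(aq) + PO4^3-(aq)
Ksp = [Ag^+]^3[PO4^3-]
Let s = molar solubility. Then [Ag^+] = 3s and [PO4^3-] = s.
So Ksp = (3s)^3 × s = 27s^4
Solving, s = (1.1 x 10^-17/27)^(1/4) = 2.53 x 10^-5 M
[PO4^3-] = s = 2.5 × 10^-5 M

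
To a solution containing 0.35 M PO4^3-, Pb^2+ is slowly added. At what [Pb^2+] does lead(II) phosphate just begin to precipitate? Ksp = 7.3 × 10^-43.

Pb3(PO4)2(s) ⇌ 3 Pb^2+ + 2 PO4^3-
Ksp = [Pb^2+]^3[PO4^3-]^2
Precipitation begins when Q = Ksp. With [PO4^3-] = 0.35 M:
7.3 × 10^-43 = (0.35)^2 × [Pb^2+]^3
[Pb^2+] = (7.3 × 10^-43 / 1.23 x 10^-1)^(1/3) = 1.8 × 10^-14 M

[Pb^2+] ≈ 1.8e-14 M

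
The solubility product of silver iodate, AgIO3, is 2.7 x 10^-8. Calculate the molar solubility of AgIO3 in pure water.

AgIO3(s) ⇌ Ag^+ + IO3^-
Ksp = [Ag^+][IO3^-]
Let s = molar solubility. Then [Ag^+] = s and [IO3^-] = s.
Ksp = s^2
s = (2.7 x 10^-8)^(1/2) = 1.6 × 10^-4 M

1.6 × 10^-4 M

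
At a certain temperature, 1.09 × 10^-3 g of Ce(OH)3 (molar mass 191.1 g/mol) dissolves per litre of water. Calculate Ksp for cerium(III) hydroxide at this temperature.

Ksp = 2.86e-20

Molar solubility s = (1.09 × 10^-3 g/L) / (191.1 g/mol) = 5.704 × 10^-6 M.
Ce(OH)3(s) ⇌ Ce^3+ + 3 OH^-
If s mol/L of Ce(OH)3 dissolves, [Ce^3+] = s and [OH^-] = 3s.
Ksp = [Ce^3+][OH^-]^3
Substituting: Ksp = s(3s)^3 = 27s^4
With s = 5.704 x 10^-6: Ksp = 2.86 × 10^-20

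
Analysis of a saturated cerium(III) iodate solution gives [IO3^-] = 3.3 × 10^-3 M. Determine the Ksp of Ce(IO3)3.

Ksp ≈ 4.0e-11

Ce(IO3)3(s) <=> Ce^3+ + 3 IO3^-
Stoichiometry gives [Ce^3+] = (1/3)[IO3^-] = 1.10 x 10^-3 M.
Ksp = [Ce^3+][IO3^-]^3
Ksp = 1.10 × 10^-3 × (3.3 × 10^-3)^3 = 4.0 × 10^-11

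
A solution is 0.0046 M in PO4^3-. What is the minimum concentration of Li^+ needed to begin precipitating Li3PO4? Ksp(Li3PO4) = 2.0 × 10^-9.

7.6 x 10^-3 M

Li3PO4(s) ⇌ 3 Li^+ + PO4^3-
Ksp = [Li^+]^3[PO4^3-]
Precipitation begins when Q = Ksp. With [PO4^3-] = 0.0046 M:
2.0 × 10^-9 = (0.0046) × [Li^+]^3
[Li^+] = (2.0 × 10^-9 / 4.6 × 10^-3)^(1/3) = 7.6 × 10^-3 M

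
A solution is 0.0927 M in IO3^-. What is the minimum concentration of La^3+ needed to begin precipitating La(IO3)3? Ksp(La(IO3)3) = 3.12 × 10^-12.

La(IO3)3(s) ⇌ La^3+(aq) + 3 IO3^-(aq)
Ksp = [La^3+][IO3^-]^3
Precipitation begins when Q = Ksp. With [IO3^-] = 0.0927 M:
3.12 × 10^-12 = (0.0927)^3 × [La^3+]
[La^3+] = (3.12 × 10^-12 / 7.966 × 10^-4) = 3.92 × 10^-9 M

[La^3+] = 3.92 x 10^-9 M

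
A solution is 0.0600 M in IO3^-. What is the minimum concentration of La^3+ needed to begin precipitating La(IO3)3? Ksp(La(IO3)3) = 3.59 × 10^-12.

La(IO3)3(s) <=> La^3+ + 3 IO3^-
Ksp = [La^3+][IO3^-]^3
Precipitation begins when Q = Ksp. With [IO3^-] = 0.0600 M:
3.59 × 10^-12 = (0.0600)^3 × [La^3+]
[La^3+] = (3.59 × 10^-12 / 2.160 × 10^-4) = 1.66 × 10^-8 M

[La^3+] ≈ 1.66e-8 M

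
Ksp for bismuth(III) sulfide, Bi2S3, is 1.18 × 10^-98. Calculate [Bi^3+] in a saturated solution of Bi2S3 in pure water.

2.04 x 10^-20 M

Bi2S3(s) <=> 2 Bi^3+ + 3 S^2-
Ksp = [Bi^3+]^2[S^2-]^3
With molar solubility s: [Bi^3+] = 2s, [S^2-] = 3s.
Substituting: Ksp = (2s)^2(3s)^3 = 108s^5
Solving, s = (1.18 × 10^-98/108)^(1/5) = 1.018 × 10^-20 M
[Bi^3+] = 2s = 2.04 x 10^-20 M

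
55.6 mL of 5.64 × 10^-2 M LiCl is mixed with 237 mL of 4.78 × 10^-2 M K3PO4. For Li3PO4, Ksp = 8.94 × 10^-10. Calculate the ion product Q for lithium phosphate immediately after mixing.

4.77 × 10^-8

Total volume = 55.6 + 237 = 292.6 mL.
[Li^+] = 5.64 × 10^-2 × (55.6/292.6) = 1.072 × 10^-2 M
[PO4^3-] = 4.78 × 10^-2 × (237/292.6) = 3.872 × 10^-2 M
Li3PO4(s) ⇌ 3 Li^+ + PO4^3-, so Q = [Li^+]^3[PO4^3-]
Q = (1.072 × 10^-2)^3(3.872 x 10^-2) = 4.77 x 10^-8
Q > Ksp, so Li3PO4 will precipitate.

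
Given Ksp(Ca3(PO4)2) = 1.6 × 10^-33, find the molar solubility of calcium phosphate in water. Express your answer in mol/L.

s ≈ 1.1 × 10^-7 M

Ca3(PO4)2(s) ⇌ 3 Ca^2+(aq) + 2 PO4^3-(aq)
Ksp = [Ca^2+]^3[PO4^3-]^2
If s mol/L of Ca3(PO4)2 dissolves, [Ca^2+] = 3s and [PO4^3-] = 2s.
Ksp = (3s)^3(2s)^2 = 108s^5
s = (1.6 × 10^-33 / 108)^(1/5) = 1.1 × 10^-7 M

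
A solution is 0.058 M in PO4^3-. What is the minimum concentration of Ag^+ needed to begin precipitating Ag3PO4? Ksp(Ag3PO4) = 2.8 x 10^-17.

Ag3PO4(s) ⇌ 3 Ag^+(aq) + PO4^3-(aq)
Ksp = [Ag^+]^3[PO4^3-]
Precipitation begins when Q = Ksp. With [PO4^3-] = 0.058 M:
2.8 x 10^-17 = (0.058) × [Ag^+]^3
[Ag^+] = (2.8 x 10^-17 / 5.8 × 10^-2)^(1/3) = 7.8 × 10^-6 M

7.8 × 10^-6 M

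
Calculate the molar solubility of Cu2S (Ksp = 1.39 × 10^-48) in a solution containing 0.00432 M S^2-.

8.97 × 10^-24 M

Cu2S(s) ⇌ 2 Cu^+ + S^2-
Ksp = [Cu^+]^2[S^2-]
Let s be the molar solubility in this solution. [Cu^+] = 2s, [S^2-] = 0.00432 + s ≈ 0.00432 (Ksp is small, so little additional dissolves).
Ksp ≈ (2s)^2 × 0.00432
s = 8.97 × 10^-24 M
Check: s = 9.0 × 10^-24 ≪ 0.00432, so the approximation is valid.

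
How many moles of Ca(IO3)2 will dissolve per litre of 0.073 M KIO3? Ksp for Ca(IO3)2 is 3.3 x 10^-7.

Ca(IO3)2(s) <=> Ca^2+ + 2 IO3^-
Ksp = [Ca^2+][IO3^-]^2
Let s be the molar solubility in this solution. [Ca^2+] = s, [IO3^-] = 0.073 + 2s ≈ 0.073 (since IO3^- from KIO3 dominates).
Ksp ≈ s × (0.073)^2
s = 6.2 × 10^-5 M
Check: 2s = 1.2 × 10^-4 ≪ 0.073, so the approximation is valid.

s = 6.2 × 10^-5 M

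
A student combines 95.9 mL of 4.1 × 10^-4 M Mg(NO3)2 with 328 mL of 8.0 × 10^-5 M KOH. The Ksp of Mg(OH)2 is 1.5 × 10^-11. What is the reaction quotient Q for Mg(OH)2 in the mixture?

Total volume = 95.9 + 328 = 423.9 mL.
[Mg^2+] = 4.1 × 10^-4 × (95.9/423.9) = 9.28 x 10^-5 M
[OH^-] = 8.0 × 10^-5 × (328/423.9) = 6.19 × 10^-5 M
Mg(OH)2(s) <=> Mg^2+(aq) + 2 OH^-(aq), so Q = [Mg^2+][OH^-]^2
Q = (9.28 × 10^-5)(6.19 × 10^-5)^2 = 3.6 × 10^-13
Q < Ksp, so no precipitate of Mg(OH)2 forms.

Q = 3.6 × 10^-13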